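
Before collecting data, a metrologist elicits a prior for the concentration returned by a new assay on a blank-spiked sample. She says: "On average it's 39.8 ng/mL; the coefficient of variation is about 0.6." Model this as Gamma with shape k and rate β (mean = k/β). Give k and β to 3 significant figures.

k ≈ 2.78, β ≈ 0.0698

For Gamma(k, rate β): mean = k/β, variance = k/β², so CV = 1/√k.
CV = 0.6, hence k = 1/CV² = 2.78.
Then β = k/mean = 2.78/39.8 = 0.0698.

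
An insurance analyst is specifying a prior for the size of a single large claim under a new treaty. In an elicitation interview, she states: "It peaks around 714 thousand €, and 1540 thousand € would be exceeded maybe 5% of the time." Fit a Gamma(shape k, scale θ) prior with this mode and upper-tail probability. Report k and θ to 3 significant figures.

Gamma(k,θ) with k>1 has mode (k−1)θ, so θ = 714/(k−1).
Need P(X < 1540) = 0.95 with θ tied to k this way. Start at k = 2, θ = 714: P(X<1540) ≈ 0.635.
Too low — raise k to concentrate. Iterating converges to k ≈ 5.66.
Then θ = 714/(5.66−1) ≈ 153.

k ≈ 5.66, θ ≈ 153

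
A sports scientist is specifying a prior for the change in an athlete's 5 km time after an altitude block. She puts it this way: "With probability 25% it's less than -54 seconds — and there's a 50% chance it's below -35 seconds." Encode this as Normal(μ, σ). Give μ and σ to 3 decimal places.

The p-quantile of Normal(μ,σ) is μ + z_p·σ, with z_{0.25} = -0.6745 and z_{0.5} = 0.
Eliminate σ: μ = (z₂·x₁ − z₁·x₂)/(z₂ − z₁) = (0·-54 − (-0.6745)·-35)/0.6745 = -35.000.
Then σ = (x₂ − x₁)/(z₂ − z₁) = (-35 − -54)/0.6745 = 28.169.

μ = -35.000, σ = 28.169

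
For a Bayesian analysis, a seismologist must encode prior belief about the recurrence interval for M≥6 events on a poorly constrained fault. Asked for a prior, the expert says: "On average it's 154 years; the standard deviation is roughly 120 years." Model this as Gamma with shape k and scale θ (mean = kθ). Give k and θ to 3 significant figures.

For Gamma(k, scale θ): mean = kθ, variance = kθ², so CV = 1/√k.
CV = SD/mean = 120/154 = 0.7792, hence k = 1/CV² = 1.65.
Then θ = mean/k = 154/1.65 = 93.5.

k ≈ 1.65, θ ≈ 93.5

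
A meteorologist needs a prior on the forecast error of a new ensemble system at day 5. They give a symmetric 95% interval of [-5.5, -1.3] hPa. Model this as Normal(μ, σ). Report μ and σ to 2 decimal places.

A symmetric 95% interval runs μ ± z·σ with z = 1.96.
Half-width = 2.1, so σ = 2.1/1.96 = 1.07.
μ is the interval midpoint, -3.40.

μ = -3.40, σ = 1.07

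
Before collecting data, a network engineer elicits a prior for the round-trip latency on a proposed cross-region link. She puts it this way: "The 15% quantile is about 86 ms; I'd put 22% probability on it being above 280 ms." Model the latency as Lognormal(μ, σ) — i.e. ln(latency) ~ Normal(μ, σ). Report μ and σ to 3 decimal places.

μ ≈ 5.131, σ ≈ 0.653

If T ~ Lognormal(μ,σ) then ln T ~ Normal(μ,σ), so the p-quantile of ln T is μ + z_p·σ.
ln(86) = 4.454 and ln(280) = 5.635; z_{0.15} = -1.036, z_{0.78} = 0.7722.
σ = (5.635 − 4.454)/(0.7722 − (-1.036)) = 0.653.
μ = 4.454 − (-1.036)·0.653 = 5.131.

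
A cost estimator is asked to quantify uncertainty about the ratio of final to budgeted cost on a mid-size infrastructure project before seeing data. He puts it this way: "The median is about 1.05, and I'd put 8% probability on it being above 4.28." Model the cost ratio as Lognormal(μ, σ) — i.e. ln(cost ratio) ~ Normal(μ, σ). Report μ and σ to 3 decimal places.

μ ≈ 0.049, σ ≈ 1.000

If T ~ Lognormal(μ,σ) then ln T ~ Normal(μ,σ), so the p-quantile of ln T is μ + z_p·σ.
ln(1.05) = 0.04879 and ln(4.28) = 1.454; z_{0.5} = 0, z_{0.92} = 1.405.
σ = (1.454 − 0.04879)/(1.405 − (0)) = 1.000.
μ = 0.04879 − (0)·1.000 = 0.049.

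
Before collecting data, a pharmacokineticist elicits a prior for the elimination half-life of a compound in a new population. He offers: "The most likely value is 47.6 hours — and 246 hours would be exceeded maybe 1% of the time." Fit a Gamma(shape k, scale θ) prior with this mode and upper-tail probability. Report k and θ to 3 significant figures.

k ≈ 2.44, θ ≈ 33.1

Gamma(k,θ) with k>1 has mode (k−1)θ, so θ = 47.6/(k−1).
Need P(X < 246) = 0.99 with θ tied to k this way. Start at k = 2, θ = 47.6: P(X<246) ≈ 0.965.
Too low — raise k to concentrate. Iterating converges to k ≈ 2.44.
Then θ = 47.6/(2.44−1) ≈ 33.1.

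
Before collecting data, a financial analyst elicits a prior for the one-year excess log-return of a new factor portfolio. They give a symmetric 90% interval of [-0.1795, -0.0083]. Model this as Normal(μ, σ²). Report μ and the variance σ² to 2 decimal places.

A symmetric 90% interval runs μ ± z·σ with z = 1.645.
Half-width = 0.0856, so σ = 0.0856/1.645 = 0.052 and σ² = 0.00.
μ is the interval midpoint, -0.09.

μ = -0.09, σ² = 0.00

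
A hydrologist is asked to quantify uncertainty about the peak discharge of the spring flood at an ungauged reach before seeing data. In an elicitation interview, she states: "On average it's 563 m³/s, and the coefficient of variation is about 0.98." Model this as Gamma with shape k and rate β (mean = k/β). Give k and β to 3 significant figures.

k ≈ 1.04, β ≈ 0.00185

For Gamma(k, rate β): mean = k/β, variance = k/β², so CV = 1/√k.
CV = 0.98, hence k = 1/CV² = 1.04.
Then β = k/mean = 1.04/563 = 0.00185.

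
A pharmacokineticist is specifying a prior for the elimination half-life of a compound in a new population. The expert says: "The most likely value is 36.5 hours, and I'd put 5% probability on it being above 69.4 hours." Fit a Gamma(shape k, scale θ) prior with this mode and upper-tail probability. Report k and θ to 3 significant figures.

Gamma(k,θ) with k>1 has mode (k−1)θ, so θ = 36.5/(k−1).
Need P(X < 69.4) = 0.95 with θ tied to k this way. Start at k = 2, θ = 36.5: P(X<69.4) ≈ 0.567.
Too low — raise k to concentrate. Iterating converges to k ≈ 7.73.
Then θ = 36.5/(7.73−1) ≈ 5.42.

k ≈ 7.73, θ ≈ 5.42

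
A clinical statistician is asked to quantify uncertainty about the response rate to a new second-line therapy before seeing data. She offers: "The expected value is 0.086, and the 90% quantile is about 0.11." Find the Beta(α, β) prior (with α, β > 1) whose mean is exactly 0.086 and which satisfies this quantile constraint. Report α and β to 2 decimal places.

α ≈ 20.29, β ≈ 215.69

With mean 0.086 fixed, write α = 0.086s, β = 0.914s where s = α+β.
Need P(θ < 0.11) = 0.9 under Beta(0.086s, 0.914s). Normal approximation: (q−m)/√(m(1−m)/s) ≈ z_{0.9} = 1.28, so s ≈ 0.086·0.914·(1.28)²/(0.11−0.086)² = 224.1.
At s = 224.1: P(θ<0.11) ≈ 0.895. Adjusting to match 0.9 gives s ≈ 235.98.
So α = 0.086·235.98 ≈ 20.29, β = 0.914·235.98 ≈ 215.69.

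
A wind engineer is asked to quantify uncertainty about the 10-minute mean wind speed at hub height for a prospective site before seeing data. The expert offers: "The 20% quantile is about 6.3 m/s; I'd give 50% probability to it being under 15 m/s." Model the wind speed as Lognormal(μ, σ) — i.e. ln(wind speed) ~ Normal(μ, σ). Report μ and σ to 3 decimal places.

μ ≈ 2.708, σ ≈ 1.031

If T ~ Lognormal(μ,σ) then ln T ~ Normal(μ,σ), so the p-quantile of ln T is μ + z_p·σ.
ln(6.3) = 1.841 and ln(15) = 2.708; z_{0.2} = -0.8416, z_{0.5} = 0.
σ = (2.708 − 1.841)/(0 − (-0.8416)) = 1.031.
μ = 1.841 − (-0.8416)·1.031 = 2.708.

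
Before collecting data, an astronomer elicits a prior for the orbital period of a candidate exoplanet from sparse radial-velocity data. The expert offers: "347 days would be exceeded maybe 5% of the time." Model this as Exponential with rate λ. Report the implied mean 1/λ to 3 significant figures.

mean ≈ 116 days

P(T > 347.0) = e^(−λ·347.0) = 0.05, so λ = −ln(0.05)/347.0 = 0.00863.
Mean = 1/λ = 116 days.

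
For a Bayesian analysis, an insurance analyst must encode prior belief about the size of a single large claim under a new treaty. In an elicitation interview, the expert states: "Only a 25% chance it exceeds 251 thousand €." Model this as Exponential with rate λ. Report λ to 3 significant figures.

λ ≈ 0.00552

P(T > 251.0) = e^(−λ·251.0) = 0.25, so λ = −ln(0.25)/251.0 = 0.00552.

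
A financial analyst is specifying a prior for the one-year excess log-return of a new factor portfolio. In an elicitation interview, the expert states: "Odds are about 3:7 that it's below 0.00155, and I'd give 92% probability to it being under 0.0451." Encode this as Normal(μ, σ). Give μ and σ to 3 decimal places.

For Normal(μ,σ), the p-quantile is μ + z_p·σ. Here z_{0.3} = -0.5244, z_{0.92} = 1.405.
So 0.00155 = μ − 0.5244σ and 0.0451 = μ + 1.405σ.
Subtracting: σ = (0.0451 − 0.00155)/(1.405 − (-0.5244)) = 0.023.
Then μ = 0.00155 − (-0.5244)·0.023 = 0.013.

μ = 0.013, σ = 0.023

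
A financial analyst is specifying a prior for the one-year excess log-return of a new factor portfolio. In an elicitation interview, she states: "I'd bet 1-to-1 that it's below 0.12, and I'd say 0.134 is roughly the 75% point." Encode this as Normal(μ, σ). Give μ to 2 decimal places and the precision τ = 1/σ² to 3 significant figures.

μ = 0.12, τ = 2320

For Normal(μ,σ), the p-quantile is μ + z_p·σ. Here z_{0.5} = 0, z_{0.75} = 0.6745.
So 0.12 = μ + 0σ and 0.134 = μ + 0.6745σ.
Subtracting: σ = (0.134 − 0.12)/(0.6745 − (0)) = 0.02.
Then μ = 0.12 − (0)·0.02 = 0.12.
Precision τ = 1/σ² = 1/0.02076² = 2320.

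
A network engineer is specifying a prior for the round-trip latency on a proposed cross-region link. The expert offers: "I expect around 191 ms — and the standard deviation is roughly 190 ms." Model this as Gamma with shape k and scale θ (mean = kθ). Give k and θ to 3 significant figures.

k ≈ 1.01, θ ≈ 189

For Gamma(k, scale θ): mean = kθ, variance = kθ², so CV = 1/√k.
CV = SD/mean = 190/191 = 0.9948, hence k = 1/CV² = 1.01.
Then θ = mean/k = 191/1.01 = 189.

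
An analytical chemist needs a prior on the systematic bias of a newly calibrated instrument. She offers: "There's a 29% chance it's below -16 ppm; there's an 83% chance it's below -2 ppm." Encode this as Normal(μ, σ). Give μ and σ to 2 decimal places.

μ = -10.86, σ = 9.29

The p-quantile of Normal(μ,σ) is μ + z_p·σ, with z_{0.29} = -0.5534 and z_{0.83} = 0.9542.
Eliminate σ: μ = (z₂·x₁ − z₁·x₂)/(z₂ − z₁) = (0.9542·-16 − (-0.5534)·-2)/1.508 = -10.86.
Then σ = (x₂ − x₁)/(z₂ − z₁) = (-2 − -16)/1.508 = 9.29.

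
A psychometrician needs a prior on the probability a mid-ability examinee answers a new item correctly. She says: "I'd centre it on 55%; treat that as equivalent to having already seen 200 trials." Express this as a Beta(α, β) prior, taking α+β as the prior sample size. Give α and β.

Under the effective-sample-size interpretation, Beta(α, β) has prior mean α/(α+β) and prior sample size α+β.
So α+β = 200 and α/(α+β) = 0.55, giving α = 0.55·200 = 110 and β = 200 − 110 = 90.

α = 110, β = 90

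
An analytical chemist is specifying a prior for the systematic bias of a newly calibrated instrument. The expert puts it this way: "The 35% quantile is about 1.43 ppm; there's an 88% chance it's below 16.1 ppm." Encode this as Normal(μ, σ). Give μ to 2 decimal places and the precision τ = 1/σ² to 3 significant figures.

μ = 5.05, τ = 0.0113

The p-quantile of Normal(μ,σ) is μ + z_p·σ, with z_{0.35} = -0.3853 and z_{0.88} = 1.175.
Eliminate σ: μ = (z₂·x₁ − z₁·x₂)/(z₂ − z₁) = (1.175·1.43 − (-0.3853)·16.1)/1.56 = 5.05.
Then σ = (x₂ − x₁)/(z₂ − z₁) = (16.1 − 1.43)/1.56 = 9.40.
Precision τ = 1/σ² = 1/9.402² = 0.0113.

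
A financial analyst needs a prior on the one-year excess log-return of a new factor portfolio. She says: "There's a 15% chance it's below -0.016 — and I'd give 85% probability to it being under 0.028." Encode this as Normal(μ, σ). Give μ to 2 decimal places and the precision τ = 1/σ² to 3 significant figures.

μ = 0.01, τ = 2220

For Normal(μ,σ), the p-quantile is μ + z_p·σ. Here z_{0.15} = -1.036, z_{0.85} = 1.036.
So -0.016 = μ − 1.036σ and 0.028 = μ + 1.036σ.
Subtracting: σ = (0.028 − -0.016)/(1.036 − (-1.036)) = 0.02.
Then μ = -0.016 − (-1.036)·0.02 = 0.01.
Precision τ = 1/σ² = 1/0.02123² = 2220.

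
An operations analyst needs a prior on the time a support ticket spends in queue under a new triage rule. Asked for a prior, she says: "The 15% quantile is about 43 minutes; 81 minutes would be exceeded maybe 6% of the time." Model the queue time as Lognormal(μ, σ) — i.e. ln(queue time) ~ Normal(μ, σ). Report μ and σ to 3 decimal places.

μ ≈ 4.014, σ ≈ 0.244

If T ~ Lognormal(μ,σ) then ln T ~ Normal(μ,σ), so the p-quantile of ln T is μ + z_p·σ.
ln(43) = 3.761 and ln(81) = 4.394; z_{0.15} = -1.036, z_{0.94} = 1.555.
σ = (4.394 − 3.761)/(1.555 − (-1.036)) = 0.244.
μ = 3.761 − (-1.036)·0.244 = 4.014.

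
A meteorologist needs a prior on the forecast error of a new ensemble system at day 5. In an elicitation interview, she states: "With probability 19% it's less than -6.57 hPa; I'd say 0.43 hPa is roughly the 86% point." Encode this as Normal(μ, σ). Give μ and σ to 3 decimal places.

μ = -3.432, σ = 3.575

For Normal(μ,σ), the p-quantile is μ + z_p·σ. Here z_{0.19} = -0.8779, z_{0.86} = 1.08.
So -6.57 = μ − 0.8779σ and 0.43 = μ + 1.08σ.
Subtracting: σ = (0.43 − -6.57)/(1.08 − (-0.8779)) = 3.575.
Then μ = -6.57 − (-0.8779)·3.575 = -3.432.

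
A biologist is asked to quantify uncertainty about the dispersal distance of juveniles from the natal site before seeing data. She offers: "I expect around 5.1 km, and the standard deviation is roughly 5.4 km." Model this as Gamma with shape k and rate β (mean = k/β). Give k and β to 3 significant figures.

k ≈ 0.892, β ≈ 0.175

For Gamma(k, rate β): mean = k/β, variance = k/β², so CV = 1/√k.
CV = SD/mean = 5.4/5.1 = 1.059, hence k = 1/CV² = 0.892.
Then β = k/mean = 0.892/5.1 = 0.175.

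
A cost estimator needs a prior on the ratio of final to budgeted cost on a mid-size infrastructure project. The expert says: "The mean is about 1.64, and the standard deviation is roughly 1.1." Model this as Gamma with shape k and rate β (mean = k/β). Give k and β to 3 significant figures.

k ≈ 2.22, β ≈ 1.36

For Gamma(k, rate β): mean = k/β, variance = k/β², so CV = 1/√k.
CV = SD/mean = 1.1/1.64 = 0.6707, hence k = 1/CV² = 2.22.
Then β = k/mean = 2.22/1.64 = 1.36.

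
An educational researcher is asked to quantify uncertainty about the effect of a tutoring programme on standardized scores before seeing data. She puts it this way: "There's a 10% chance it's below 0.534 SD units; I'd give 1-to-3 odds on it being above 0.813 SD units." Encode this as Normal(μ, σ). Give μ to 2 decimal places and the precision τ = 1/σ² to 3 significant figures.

For Normal(μ,σ), the p-quantile is μ + z_p·σ. Here z_{0.1} = -1.282, z_{0.75} = 0.6745.
So 0.534 = μ − 1.282σ and 0.813 = μ + 0.6745σ.
Subtracting: σ = (0.813 − 0.534)/(0.6745 − (-1.282)) = 0.14.
Then μ = 0.534 − (-1.282)·0.14 = 0.72.
Precision τ = 1/σ² = 1/0.1426² = 49.2.

μ = 0.72, τ = 49.2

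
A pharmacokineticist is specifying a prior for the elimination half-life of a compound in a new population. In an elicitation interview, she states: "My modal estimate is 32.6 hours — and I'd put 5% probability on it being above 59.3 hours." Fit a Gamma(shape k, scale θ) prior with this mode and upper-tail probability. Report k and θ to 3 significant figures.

k ≈ 8.78, θ ≈ 4.19

Gamma(k,θ) with k>1 has mode (k−1)θ, so θ = 32.6/(k−1).
Need P(X < 59.3) = 0.95 with θ tied to k this way. Start at k = 2, θ = 32.6: P(X<59.3) ≈ 0.543.
Too low — raise k to concentrate. Iterating converges to k ≈ 8.78.
Then θ = 32.6/(8.78−1) ≈ 4.19.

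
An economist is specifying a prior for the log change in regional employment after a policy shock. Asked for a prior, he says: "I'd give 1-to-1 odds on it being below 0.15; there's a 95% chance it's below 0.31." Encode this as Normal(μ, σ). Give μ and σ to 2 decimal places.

The p-quantile of Normal(μ,σ) is μ + z_p·σ, with z_{0.5} = 0 and z_{0.95} = 1.645.
Eliminate σ: μ = (z₂·x₁ − z₁·x₂)/(z₂ − z₁) = (1.645·0.15 − (0)·0.31)/1.645 = 0.15.
Then σ = (x₂ − x₁)/(z₂ − z₁) = (0.31 − 0.15)/1.645 = 0.10.

μ = 0.15, σ = 0.10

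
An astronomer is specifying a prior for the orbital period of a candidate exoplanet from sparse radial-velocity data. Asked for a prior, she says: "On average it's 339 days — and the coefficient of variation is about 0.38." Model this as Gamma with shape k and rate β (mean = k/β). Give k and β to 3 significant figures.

For Gamma(k, rate β): mean = k/β, variance = k/β², so CV = 1/√k.
CV = 0.38, hence k = 1/CV² = 6.93.
Then β = k/mean = 6.93/339 = 0.0204.

k ≈ 6.93, β ≈ 0.0204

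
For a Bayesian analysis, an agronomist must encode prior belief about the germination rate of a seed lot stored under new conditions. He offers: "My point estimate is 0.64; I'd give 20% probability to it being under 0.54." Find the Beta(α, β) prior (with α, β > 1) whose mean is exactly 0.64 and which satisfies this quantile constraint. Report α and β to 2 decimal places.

α ≈ 10.13, β ≈ 5.70

With mean 0.64 fixed, write α = 0.64s, β = 0.36s where s = α+β.
Need P(θ < 0.54) = 0.2 under Beta(0.64s, 0.36s). Normal approximation: (q−m)/√(m(1−m)/s) ≈ z_{0.2} = -0.842, so s ≈ 0.64·0.36·(-0.842)²/(0.54−0.64)² = 16.3.
At s = 16.3: P(θ<0.54) ≈ 0.197. Adjusting to match 0.2 gives s ≈ 15.83.
So α = 0.64·15.83 ≈ 10.13, β = 0.36·15.83 ≈ 5.70.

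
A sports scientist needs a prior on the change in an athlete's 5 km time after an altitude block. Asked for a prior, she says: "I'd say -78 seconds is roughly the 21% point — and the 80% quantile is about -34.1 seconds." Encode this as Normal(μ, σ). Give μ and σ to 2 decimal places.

μ = -56.52, σ = 26.64

The p-quantile of Normal(μ,σ) is μ + z_p·σ, with z_{0.21} = -0.8064 and z_{0.8} = 0.8416.
Eliminate σ: μ = (z₂·x₁ − z₁·x₂)/(z₂ − z₁) = (0.8416·-78 − (-0.8064)·-34.1)/1.648 = -56.52.
Then σ = (x₂ − x₁)/(z₂ − z₁) = (-34.1 − -78)/1.648 = 26.64.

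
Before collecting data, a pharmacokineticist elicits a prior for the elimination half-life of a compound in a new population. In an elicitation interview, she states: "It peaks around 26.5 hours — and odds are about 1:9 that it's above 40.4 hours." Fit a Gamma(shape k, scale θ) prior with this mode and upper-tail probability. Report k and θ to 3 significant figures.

k ≈ 11.5, θ ≈ 2.53

Gamma(k,θ) with k>1 has mode (k−1)θ, so θ = 26.5/(k−1).
Need P(X < 40.4) = 0.9 with θ tied to k this way. Start at k = 2, θ = 26.5: P(X<40.4) ≈ 0.450.
Too low — raise k to concentrate. Iterating converges to k ≈ 11.5.
Then θ = 26.5/(11.5−1) ≈ 2.53.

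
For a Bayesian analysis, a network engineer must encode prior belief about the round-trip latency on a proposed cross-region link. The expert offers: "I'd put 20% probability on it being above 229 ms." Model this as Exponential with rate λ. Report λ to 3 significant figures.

λ ≈ 0.00703

P(T > 229.0) = e^(−λ·229.0) = 0.2, so λ = −ln(0.2)/229.0 = 0.00703.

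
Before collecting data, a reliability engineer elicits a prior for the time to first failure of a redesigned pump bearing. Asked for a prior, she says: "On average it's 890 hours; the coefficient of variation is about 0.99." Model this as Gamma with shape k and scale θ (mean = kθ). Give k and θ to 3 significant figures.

For Gamma(k, scale θ): mean = kθ, variance = kθ², so CV = 1/√k.
CV = 0.99, hence k = 1/CV² = 1.02.
Then θ = mean/k = 890/1.02 = 872.

k ≈ 1.02, θ ≈ 872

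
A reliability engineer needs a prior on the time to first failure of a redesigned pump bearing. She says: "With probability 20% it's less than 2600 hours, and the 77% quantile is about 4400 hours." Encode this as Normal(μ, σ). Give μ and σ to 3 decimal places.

μ = 3558.525, σ = 1138.903

The p-quantile of Normal(μ,σ) is μ + z_p·σ, with z_{0.2} = -0.8416 and z_{0.77} = 0.7388.
Eliminate σ: μ = (z₂·x₁ − z₁·x₂)/(z₂ − z₁) = (0.7388·2600 − (-0.8416)·4400)/1.58 = 3558.525.
Then σ = (x₂ − x₁)/(z₂ − z₁) = (4400 − 2600)/1.58 = 1138.903.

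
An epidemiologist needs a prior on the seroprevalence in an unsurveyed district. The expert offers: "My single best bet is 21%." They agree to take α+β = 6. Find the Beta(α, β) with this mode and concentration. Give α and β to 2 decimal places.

For α,β > 1 the Beta mode is (α−1)/(α+β−2). With α+β = 6, the mode is (α−1)/4.
Set (α−1)/4 = 0.21 → α = 1 + 0.21·4 = 1.84.
β = 6 − α = 4.16.

α = 1.84, β = 4.16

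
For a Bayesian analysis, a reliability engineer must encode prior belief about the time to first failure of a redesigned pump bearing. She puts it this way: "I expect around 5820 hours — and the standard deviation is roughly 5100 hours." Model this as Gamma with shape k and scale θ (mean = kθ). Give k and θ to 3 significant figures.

For Gamma(k, scale θ): mean = kθ, variance = kθ², so CV = 1/√k.
CV = SD/mean = 5100/5820 = 0.8763, hence k = 1/CV² = 1.3.
Then θ = mean/k = 5820/1.3 = 4470.

k ≈ 1.3, θ ≈ 4470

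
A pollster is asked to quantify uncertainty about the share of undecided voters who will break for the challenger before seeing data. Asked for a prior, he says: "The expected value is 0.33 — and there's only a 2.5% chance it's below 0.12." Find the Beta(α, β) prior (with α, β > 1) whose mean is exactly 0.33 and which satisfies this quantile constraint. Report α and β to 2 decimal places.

With mean 0.33 fixed, write α = 0.33s, β = 0.67s where s = α+β.
Need P(θ < 0.12) = 0.025 under Beta(0.33s, 0.67s). Normal approximation: (q−m)/√(m(1−m)/s) ≈ z_{0.025} = -1.96, so s ≈ 0.33·0.67·(-1.96)²/(0.12−0.33)² = 19.3.
At s = 19.3: P(θ<0.12) ≈ 0.010. Adjusting to match 0.025 gives s ≈ 14.05.
So α = 0.33·14.05 ≈ 4.64, β = 0.67·14.05 ≈ 9.41.

α ≈ 4.64, β ≈ 9.41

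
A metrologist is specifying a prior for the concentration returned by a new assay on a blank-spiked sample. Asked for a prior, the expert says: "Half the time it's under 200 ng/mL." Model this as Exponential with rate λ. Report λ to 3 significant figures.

λ ≈ 0.00347

Exponential median = ln 2 / λ, so λ = ln 2 / 200.0 = 0.00347.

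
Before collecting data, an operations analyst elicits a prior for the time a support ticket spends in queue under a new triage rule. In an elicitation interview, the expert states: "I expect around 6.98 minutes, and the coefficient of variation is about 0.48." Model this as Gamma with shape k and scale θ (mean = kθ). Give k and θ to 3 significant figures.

For Gamma(k, scale θ): mean = kθ, variance = kθ², so CV = 1/√k.
CV = 0.48, hence k = 1/CV² = 4.34.
Then θ = mean/k = 6.98/4.34 = 1.61.

k ≈ 4.34, θ ≈ 1.61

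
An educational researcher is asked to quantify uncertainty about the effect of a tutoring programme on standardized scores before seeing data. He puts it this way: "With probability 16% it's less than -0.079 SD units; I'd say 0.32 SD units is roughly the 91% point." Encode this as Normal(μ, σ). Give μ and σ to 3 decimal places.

μ = 0.091, σ = 0.171

For Normal(μ,σ), the p-quantile is μ + z_p·σ. Here z_{0.16} = -0.9945, z_{0.91} = 1.341.
So -0.079 = μ − 0.9945σ and 0.32 = μ + 1.341σ.
Subtracting: σ = (0.32 − -0.079)/(1.341 − (-0.9945)) = 0.171.
Then μ = -0.079 − (-0.9945)·0.171 = 0.091.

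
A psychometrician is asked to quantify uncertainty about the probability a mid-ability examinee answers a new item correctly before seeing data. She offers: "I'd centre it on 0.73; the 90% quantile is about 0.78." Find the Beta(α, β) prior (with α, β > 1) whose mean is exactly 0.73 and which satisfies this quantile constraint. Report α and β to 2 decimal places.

With mean 0.73 fixed, write α = 0.73s, β = 0.27s where s = α+β.
Need P(θ < 0.78) = 0.9 under Beta(0.73s, 0.27s). Normal approximation: (q−m)/√(m(1−m)/s) ≈ z_{0.9} = 1.28, so s ≈ 0.73·0.27·(1.28)²/(0.78−0.73)² = 129.5.
At s = 129.5: P(θ<0.78) ≈ 0.904. Adjusting to match 0.9 gives s ≈ 124.80.
So α = 0.73·124.80 ≈ 91.10, β = 0.27·124.80 ≈ 33.70.

α ≈ 91.10, β ≈ 33.70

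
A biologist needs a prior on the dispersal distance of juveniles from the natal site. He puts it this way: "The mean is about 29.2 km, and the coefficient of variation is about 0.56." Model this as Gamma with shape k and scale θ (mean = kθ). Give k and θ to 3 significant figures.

For Gamma(k, scale θ): mean = kθ, variance = kθ², so CV = 1/√k.
CV = 0.56, hence k = 1/CV² = 3.19.
Then θ = mean/k = 29.2/3.19 = 9.16.

k ≈ 3.19, θ ≈ 9.16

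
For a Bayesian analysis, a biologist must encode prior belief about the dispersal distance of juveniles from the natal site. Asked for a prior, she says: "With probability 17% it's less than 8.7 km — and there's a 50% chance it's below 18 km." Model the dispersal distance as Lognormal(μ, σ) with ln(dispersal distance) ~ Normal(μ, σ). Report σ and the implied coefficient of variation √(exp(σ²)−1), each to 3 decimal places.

σ ≈ 0.762, CV ≈ 0.887

If T ~ Lognormal(μ,σ) then ln T ~ Normal(μ,σ), so the p-quantile of ln T is μ + z_p·σ.
ln(8.7) = 2.163 and ln(18) = 2.89; z_{0.17} = -0.9542, z_{0.5} = 0.
σ = (2.89 − 2.163)/(0 − (-0.9542)) = 0.762.
μ = 2.163 − (-0.9542)·0.762 = 2.890.
CV = √(exp(σ²)−1) = √(exp(0.5806)−1) = 0.887.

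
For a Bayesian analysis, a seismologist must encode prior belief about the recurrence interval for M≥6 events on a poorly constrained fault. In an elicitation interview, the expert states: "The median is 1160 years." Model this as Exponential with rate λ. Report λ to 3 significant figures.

λ ≈ 0.000598

Exponential median = ln 2 / λ, so λ = ln 2 / 1160.0 = 0.000598.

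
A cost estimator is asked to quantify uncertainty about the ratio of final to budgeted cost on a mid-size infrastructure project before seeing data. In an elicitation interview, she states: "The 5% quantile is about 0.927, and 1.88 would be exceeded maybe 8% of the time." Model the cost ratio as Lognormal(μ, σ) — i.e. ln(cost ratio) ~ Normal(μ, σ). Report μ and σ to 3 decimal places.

If T ~ Lognormal(μ,σ) then ln T ~ Normal(μ,σ), so the p-quantile of ln T is μ + z_p·σ.
ln(0.927) = -0.0758 and ln(1.88) = 0.6313; z_{0.05} = -1.645, z_{0.92} = 1.405.
σ = (0.6313 − -0.0758)/(1.405 − (-1.645)) = 0.232.
μ = -0.0758 − (-1.645)·0.232 = 0.306.

μ ≈ 0.306, σ ≈ 0.232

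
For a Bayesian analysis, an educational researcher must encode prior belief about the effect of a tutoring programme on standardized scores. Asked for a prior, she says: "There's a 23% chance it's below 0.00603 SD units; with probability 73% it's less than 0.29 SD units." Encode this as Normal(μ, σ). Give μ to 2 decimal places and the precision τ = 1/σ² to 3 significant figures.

μ = 0.16, τ = 22.7

For Normal(μ,σ), the p-quantile is μ + z_p·σ. Here z_{0.23} = -0.7388, z_{0.73} = 0.6128.
So 0.00603 = μ − 0.7388σ and 0.29 = μ + 0.6128σ.
Subtracting: σ = (0.29 − 0.00603)/(0.6128 − (-0.7388)) = 0.21.
Then μ = 0.00603 − (-0.7388)·0.21 = 0.16.
Precision τ = 1/σ² = 1/0.2101² = 22.7.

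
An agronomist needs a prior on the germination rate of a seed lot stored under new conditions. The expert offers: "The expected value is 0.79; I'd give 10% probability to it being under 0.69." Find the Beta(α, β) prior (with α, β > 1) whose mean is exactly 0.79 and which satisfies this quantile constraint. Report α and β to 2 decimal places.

α ≈ 22.84, β ≈ 6.07

With mean 0.79 fixed, write α = 0.79s, β = 0.21s where s = α+β.
Need P(θ < 0.69) = 0.1 under Beta(0.79s, 0.21s). Normal approximation: (q−m)/√(m(1−m)/s) ≈ z_{0.1} = -1.28, so s ≈ 0.79·0.21·(-1.28)²/(0.69−0.79)² = 27.2.
At s = 27.2: P(θ<0.69) ≈ 0.106. Adjusting to match 0.1 gives s ≈ 28.91.
So α = 0.79·28.91 ≈ 22.84, β = 0.21·28.91 ≈ 6.07.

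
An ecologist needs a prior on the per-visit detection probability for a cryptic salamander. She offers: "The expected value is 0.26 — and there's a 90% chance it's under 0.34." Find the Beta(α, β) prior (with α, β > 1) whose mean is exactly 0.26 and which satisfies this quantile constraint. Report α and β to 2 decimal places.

α ≈ 13.34, β ≈ 37.98

With mean 0.26 fixed, write α = 0.26s, β = 0.74s where s = α+β.
Need P(θ < 0.34) = 0.9 under Beta(0.26s, 0.74s). Normal approximation: (q−m)/√(m(1−m)/s) ≈ z_{0.9} = 1.28, so s ≈ 0.26·0.74·(1.28)²/(0.34−0.26)² = 49.4.
At s = 49.4: P(θ<0.34) ≈ 0.896. Adjusting to match 0.9 gives s ≈ 51.32.
So α = 0.26·51.32 ≈ 13.34, β = 0.74·51.32 ≈ 37.98.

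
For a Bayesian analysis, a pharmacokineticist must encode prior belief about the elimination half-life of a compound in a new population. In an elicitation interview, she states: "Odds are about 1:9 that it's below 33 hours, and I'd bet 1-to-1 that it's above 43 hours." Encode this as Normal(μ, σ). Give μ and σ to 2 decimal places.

For Normal(μ,σ), the p-quantile is μ + z_p·σ. Here z_{0.1} = -1.282, z_{0.5} = 0.
So 33 = μ − 1.282σ and 43 = μ + 0σ.
Subtracting: σ = (43 − 33)/(0 − (-1.282)) = 7.80.
Then μ = 33 − (-1.282)·7.80 = 43.00.

μ = 43.00, σ = 7.80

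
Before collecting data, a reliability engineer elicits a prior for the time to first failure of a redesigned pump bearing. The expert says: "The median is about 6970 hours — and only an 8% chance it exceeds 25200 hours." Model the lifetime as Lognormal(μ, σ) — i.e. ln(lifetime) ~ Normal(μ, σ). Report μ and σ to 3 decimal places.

If T ~ Lognormal(μ,σ) then ln T ~ Normal(μ,σ), so the p-quantile of ln T is μ + z_p·σ.
ln(6970) = 8.849 and ln(25200) = 10.13; z_{0.5} = 0, z_{0.92} = 1.405.
σ = (10.13 − 8.849)/(1.405 − (0)) = 0.915.
μ = 8.849 − (0)·0.915 = 8.849.

μ ≈ 8.849, σ ≈ 0.915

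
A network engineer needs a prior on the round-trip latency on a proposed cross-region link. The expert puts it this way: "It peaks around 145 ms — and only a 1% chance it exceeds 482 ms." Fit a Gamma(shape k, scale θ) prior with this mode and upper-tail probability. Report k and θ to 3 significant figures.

k ≈ 4.04, θ ≈ 47.7

Gamma(k,θ) with k>1 has mode (k−1)θ, so θ = 145/(k−1).
Need P(X < 482) = 0.99 with θ tied to k this way. Start at k = 2, θ = 145: P(X<482) ≈ 0.844.
Too low — raise k to concentrate. Iterating converges to k ≈ 4.04.
Then θ = 145/(4.04−1) ≈ 47.7.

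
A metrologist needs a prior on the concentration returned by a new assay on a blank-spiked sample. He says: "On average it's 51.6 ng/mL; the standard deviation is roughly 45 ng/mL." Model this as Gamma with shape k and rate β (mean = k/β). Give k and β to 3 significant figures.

k ≈ 1.31, β ≈ 0.0255

For Gamma(k, rate β): mean = k/β, variance = k/β², so CV = 1/√k.
CV = SD/mean = 45/51.6 = 0.8721, hence k = 1/CV² = 1.31.
Then β = k/mean = 1.31/51.6 = 0.0255.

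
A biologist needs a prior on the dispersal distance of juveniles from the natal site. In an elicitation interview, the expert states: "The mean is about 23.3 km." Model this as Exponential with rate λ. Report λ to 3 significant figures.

Exponential mean = 1/λ, so λ = 1/23.3 = 0.0429.

λ ≈ 0.0429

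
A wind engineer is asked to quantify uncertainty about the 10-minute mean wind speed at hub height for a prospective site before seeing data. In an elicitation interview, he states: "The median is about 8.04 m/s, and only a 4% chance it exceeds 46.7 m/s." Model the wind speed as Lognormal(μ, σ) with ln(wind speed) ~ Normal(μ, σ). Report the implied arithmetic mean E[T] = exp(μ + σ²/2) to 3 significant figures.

If T ~ Lognormal(μ,σ) then ln T ~ Normal(μ,σ), so the p-quantile of ln T is μ + z_p·σ.
ln(8.04) = 2.084 and ln(46.7) = 3.844; z_{0.5} = 0, z_{0.96} = 1.751.
σ = (3.844 − 2.084)/(1.751 − (0)) = 1.005.
μ = 2.084 − (0)·1.005 = 2.084.
E[T] = exp(μ + σ²/2) = exp(2.084 + 0.5049) = 13.3 m/s.

E[T] ≈ 13.3 m/s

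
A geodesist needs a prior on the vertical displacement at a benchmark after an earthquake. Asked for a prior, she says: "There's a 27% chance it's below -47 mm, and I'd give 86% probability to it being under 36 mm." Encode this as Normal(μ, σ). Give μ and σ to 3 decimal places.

μ = -16.959, σ = 49.022

The p-quantile of Normal(μ,σ) is μ + z_p·σ, with z_{0.27} = -0.6128 and z_{0.86} = 1.08.
Eliminate σ: μ = (z₂·x₁ − z₁·x₂)/(z₂ − z₁) = (1.08·-47 − (-0.6128)·36)/1.693 = -16.959.
Then σ = (x₂ − x₁)/(z₂ − z₁) = (36 − -47)/1.693 = 49.022.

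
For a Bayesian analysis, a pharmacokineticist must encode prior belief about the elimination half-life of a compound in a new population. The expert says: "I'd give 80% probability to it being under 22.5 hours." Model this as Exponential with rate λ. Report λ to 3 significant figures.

λ ≈ 0.0715

P(T < 22.5) = 1 − e^(−λ·22.5) = 0.8, so λ = −ln(1−0.8)/22.5 = −ln(0.2)/22.5 = 0.0715.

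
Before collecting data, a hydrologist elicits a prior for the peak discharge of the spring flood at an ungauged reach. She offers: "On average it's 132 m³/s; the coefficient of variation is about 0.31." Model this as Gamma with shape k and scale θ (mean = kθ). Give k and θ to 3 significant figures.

For Gamma(k, scale θ): mean = kθ, variance = kθ², so CV = 1/√k.
CV = 0.31, hence k = 1/CV² = 10.4.
Then θ = mean/k = 132/10.4 = 12.7.

k ≈ 10.4, θ ≈ 12.7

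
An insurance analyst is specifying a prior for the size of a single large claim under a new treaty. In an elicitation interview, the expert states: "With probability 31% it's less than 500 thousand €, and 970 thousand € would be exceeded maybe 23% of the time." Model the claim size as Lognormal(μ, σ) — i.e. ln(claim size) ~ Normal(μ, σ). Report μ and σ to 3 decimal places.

μ ≈ 6.481, σ ≈ 0.537

If T ~ Lognormal(μ,σ) then ln T ~ Normal(μ,σ), so the p-quantile of ln T is μ + z_p·σ.
ln(500) = 6.215 and ln(970) = 6.877; z_{0.31} = -0.4959, z_{0.77} = 0.7388.
σ = (6.877 − 6.215)/(0.7388 − (-0.4959)) = 0.537.
μ = 6.215 − (-0.4959)·0.537 = 6.481.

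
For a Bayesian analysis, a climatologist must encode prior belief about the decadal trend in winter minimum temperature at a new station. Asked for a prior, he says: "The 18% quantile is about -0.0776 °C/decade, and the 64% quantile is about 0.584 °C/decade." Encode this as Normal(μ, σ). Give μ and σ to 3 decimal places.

μ = 0.398, σ = 0.519

The p-quantile of Normal(μ,σ) is μ + z_p·σ, with z_{0.18} = -0.9154 and z_{0.64} = 0.3585.
Eliminate σ: μ = (z₂·x₁ − z₁·x₂)/(z₂ − z₁) = (0.3585·-0.0776 − (-0.9154)·0.584)/1.274 = 0.398.
Then σ = (x₂ − x₁)/(z₂ − z₁) = (0.584 − -0.0776)/1.274 = 0.519.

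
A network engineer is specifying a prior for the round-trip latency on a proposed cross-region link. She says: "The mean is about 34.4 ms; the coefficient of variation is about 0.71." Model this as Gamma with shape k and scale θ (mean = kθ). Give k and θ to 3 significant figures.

k ≈ 1.98, θ ≈ 17.3

For Gamma(k, scale θ): mean = kθ, variance = kθ², so CV = 1/√k.
CV = 0.71, hence k = 1/CV² = 1.98.
Then θ = mean/k = 34.4/1.98 = 17.3.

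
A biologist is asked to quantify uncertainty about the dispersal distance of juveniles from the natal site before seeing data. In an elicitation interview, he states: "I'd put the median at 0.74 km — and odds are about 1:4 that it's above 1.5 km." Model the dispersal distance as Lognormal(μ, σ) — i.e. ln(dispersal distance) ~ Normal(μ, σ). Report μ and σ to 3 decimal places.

μ ≈ -0.301, σ ≈ 0.840

If T ~ Lognormal(μ,σ) then ln T ~ Normal(μ,σ), so the p-quantile of ln T is μ + z_p·σ.
ln(0.74) = -0.3011 and ln(1.5) = 0.4055; z_{0.5} = 0, z_{0.8} = 0.8416.
σ = (0.4055 − -0.3011)/(0.8416 − (0)) = 0.840.
μ = -0.3011 − (0)·0.840 = -0.301.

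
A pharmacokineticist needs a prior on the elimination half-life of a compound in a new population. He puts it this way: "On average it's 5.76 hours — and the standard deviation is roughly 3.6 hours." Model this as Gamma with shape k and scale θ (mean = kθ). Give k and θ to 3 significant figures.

k ≈ 2.56, θ ≈ 2.25

For Gamma(k, scale θ): mean = kθ, variance = kθ², so CV = 1/√k.
CV = SD/mean = 3.6/5.76 = 0.625, hence k = 1/CV² = 2.56.
Then θ = mean/k = 5.76/2.56 = 2.25.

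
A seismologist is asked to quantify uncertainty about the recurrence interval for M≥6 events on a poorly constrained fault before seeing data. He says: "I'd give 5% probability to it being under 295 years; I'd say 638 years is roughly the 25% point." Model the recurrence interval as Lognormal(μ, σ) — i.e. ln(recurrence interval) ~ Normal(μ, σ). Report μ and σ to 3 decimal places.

If T ~ Lognormal(μ,σ) then ln T ~ Normal(μ,σ), so the p-quantile of ln T is μ + z_p·σ.
ln(295) = 5.687 and ln(638) = 6.458; z_{0.05} = -1.645, z_{0.25} = -0.6745.
σ = (6.458 − 5.687)/(-0.6745 − (-1.645)) = 0.795.
μ = 5.687 − (-1.645)·0.795 = 6.995.

μ ≈ 6.995, σ ≈ 0.795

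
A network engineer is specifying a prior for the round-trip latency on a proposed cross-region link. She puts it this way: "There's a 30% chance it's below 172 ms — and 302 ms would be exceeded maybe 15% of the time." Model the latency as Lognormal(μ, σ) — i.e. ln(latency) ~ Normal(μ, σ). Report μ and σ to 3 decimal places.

μ ≈ 5.337, σ ≈ 0.361

If T ~ Lognormal(μ,σ) then ln T ~ Normal(μ,σ), so the p-quantile of ln T is μ + z_p·σ.
ln(172) = 5.147 and ln(302) = 5.71; z_{0.3} = -0.5244, z_{0.85} = 1.036.
σ = (5.71 − 5.147)/(1.036 − (-0.5244)) = 0.361.
μ = 5.147 − (-0.5244)·0.361 = 5.337.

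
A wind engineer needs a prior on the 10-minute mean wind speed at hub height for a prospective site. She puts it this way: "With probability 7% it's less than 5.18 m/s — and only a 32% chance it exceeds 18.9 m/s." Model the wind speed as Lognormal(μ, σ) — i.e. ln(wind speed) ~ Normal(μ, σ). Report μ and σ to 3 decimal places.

μ ≈ 2.628, σ ≈ 0.666

If T ~ Lognormal(μ,σ) then ln T ~ Normal(μ,σ), so the p-quantile of ln T is μ + z_p·σ.
ln(5.18) = 1.645 and ln(18.9) = 2.939; z_{0.07} = -1.476, z_{0.68} = 0.4677.
σ = (2.939 − 1.645)/(0.4677 − (-1.476)) = 0.666.
μ = 1.645 − (-1.476)·0.666 = 2.628.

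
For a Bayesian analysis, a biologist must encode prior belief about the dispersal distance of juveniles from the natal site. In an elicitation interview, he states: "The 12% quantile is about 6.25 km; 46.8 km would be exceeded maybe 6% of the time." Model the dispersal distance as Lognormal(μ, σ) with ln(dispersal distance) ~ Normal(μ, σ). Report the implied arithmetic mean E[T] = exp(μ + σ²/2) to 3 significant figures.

If T ~ Lognormal(μ,σ) then ln T ~ Normal(μ,σ), so the p-quantile of ln T is μ + z_p·σ.
ln(6.25) = 1.833 and ln(46.8) = 3.846; z_{0.12} = -1.175, z_{0.94} = 1.555.
σ = (3.846 − 1.833)/(1.555 − (-1.175)) = 0.738.
μ = 1.833 − (-1.175)·0.738 = 2.699.
E[T] = exp(μ + σ²/2) = exp(2.699 + 0.2720) = 19.5 km.

E[T] ≈ 19.5 km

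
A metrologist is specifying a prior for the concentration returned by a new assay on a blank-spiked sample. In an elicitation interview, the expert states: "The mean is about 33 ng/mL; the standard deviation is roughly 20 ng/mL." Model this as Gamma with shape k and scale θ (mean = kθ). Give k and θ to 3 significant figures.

For Gamma(k, scale θ): mean = kθ, variance = kθ², so CV = 1/√k.
CV = SD/mean = 20/33 = 0.6061, hence k = 1/CV² = 2.72.
Then θ = mean/k = 33/2.72 = 12.1.

k ≈ 2.72, θ ≈ 12.1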